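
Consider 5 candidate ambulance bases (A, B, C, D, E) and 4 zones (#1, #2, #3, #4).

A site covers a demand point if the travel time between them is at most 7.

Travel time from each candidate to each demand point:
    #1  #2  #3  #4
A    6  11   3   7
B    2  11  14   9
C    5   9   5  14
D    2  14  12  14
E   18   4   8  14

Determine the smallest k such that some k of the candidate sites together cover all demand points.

Coverage sets (demand points within 7 of each site):
  A: {#1, #3, #4}
  B: {#1}
  C: {#1, #3}
  D: {#1}
  E: {#2}
No single site covers all 4 demand points.
But {A, E} covers everything, so the minimum is 2.

2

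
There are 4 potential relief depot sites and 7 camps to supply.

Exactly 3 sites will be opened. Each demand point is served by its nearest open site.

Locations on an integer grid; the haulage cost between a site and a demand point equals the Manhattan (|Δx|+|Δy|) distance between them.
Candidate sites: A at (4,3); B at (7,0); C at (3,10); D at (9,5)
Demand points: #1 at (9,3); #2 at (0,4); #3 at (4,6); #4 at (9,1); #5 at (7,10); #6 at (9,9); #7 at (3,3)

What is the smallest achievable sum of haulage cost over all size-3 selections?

23

Open {A, C, D}.
  #1→D 2, #2→A 5, #3→A 3, #4→D 4, #5→C 4, #6→D 4, #7→A 1  ⇒ total 23.
Compare {A, B, D}: total 25.
Compare {A, B, C}: total 28.
No size-3 selection does better; minimum is 23.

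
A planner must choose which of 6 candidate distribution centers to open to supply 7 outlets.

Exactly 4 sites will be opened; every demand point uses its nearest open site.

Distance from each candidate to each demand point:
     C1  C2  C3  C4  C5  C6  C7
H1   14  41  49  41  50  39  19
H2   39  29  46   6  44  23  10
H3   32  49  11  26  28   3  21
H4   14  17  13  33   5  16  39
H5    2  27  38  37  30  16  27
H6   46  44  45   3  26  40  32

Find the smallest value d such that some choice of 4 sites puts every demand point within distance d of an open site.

Open {H1, H2, H3, H4}.
  Farthest demand point is C2 at distance 17 (to H4); all others are ≤ 17.
With {H1, H2, H4, H5} the worst case is 17.
With {H1, H2, H4, H6} the worst case is 17.
No size-4 selection achieves below 17.

17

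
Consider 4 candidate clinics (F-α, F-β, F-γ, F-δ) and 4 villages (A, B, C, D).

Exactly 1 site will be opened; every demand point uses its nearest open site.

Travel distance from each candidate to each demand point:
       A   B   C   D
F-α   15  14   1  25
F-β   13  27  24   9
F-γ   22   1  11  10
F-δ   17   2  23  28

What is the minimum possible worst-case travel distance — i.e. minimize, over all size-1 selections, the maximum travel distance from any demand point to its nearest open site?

22

Open {F-γ}.
  Farthest demand point is A at travel distance 22 (to F-γ); all others are ≤ 22.
With {F-α} the worst case is 25.
With {F-β} the worst case is 27.
No size-1 selection achieves below 22.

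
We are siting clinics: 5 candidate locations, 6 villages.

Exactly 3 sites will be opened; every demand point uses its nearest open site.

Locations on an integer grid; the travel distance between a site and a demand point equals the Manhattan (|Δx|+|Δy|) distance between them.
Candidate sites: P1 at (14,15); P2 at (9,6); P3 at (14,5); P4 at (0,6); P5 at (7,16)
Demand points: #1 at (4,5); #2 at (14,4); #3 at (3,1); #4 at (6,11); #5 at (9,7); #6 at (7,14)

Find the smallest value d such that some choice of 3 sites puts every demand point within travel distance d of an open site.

Open {P1, P2, P4}.
  Farthest demand point is #3 at travel distance 8 (to P4); all others are ≤ 8.
With {P2, P4, P5} the worst case is 8.
With {P3, P4, P5} the worst case is 8.
No size-3 selection achieves below 8.

8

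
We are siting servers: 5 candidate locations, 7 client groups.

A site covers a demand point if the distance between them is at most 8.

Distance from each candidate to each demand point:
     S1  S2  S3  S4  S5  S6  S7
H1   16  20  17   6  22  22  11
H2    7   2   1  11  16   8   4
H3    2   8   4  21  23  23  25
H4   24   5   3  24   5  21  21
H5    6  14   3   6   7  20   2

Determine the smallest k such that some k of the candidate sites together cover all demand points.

Coverage sets (demand points within 8 of each site):
  H1: {S4}
  H2: {S1, S2, S3, S6, S7}
  H3: {S1, S2, S3}
  H4: {S2, S3, S5}
  H5: {S1, S3, S4, S5, S7}
No single site covers all 7 demand points.
But {H2, H5} covers everything, so the minimum is 2.

2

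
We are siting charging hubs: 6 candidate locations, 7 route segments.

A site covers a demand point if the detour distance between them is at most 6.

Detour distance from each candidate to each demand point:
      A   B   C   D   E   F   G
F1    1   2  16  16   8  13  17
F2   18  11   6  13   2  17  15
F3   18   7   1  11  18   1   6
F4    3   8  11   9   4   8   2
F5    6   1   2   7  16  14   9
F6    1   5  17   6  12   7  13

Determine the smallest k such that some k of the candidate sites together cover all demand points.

Coverage sets (demand points within 6 of each site):
  F1: {A, B}
  F2: {C, E}
  F3: {C, F, G}
  F4: {A, E, G}
  F5: {A, B, C}
  F6: {A, B, D}
No 2 sites suffice: every size-2 union leaves at least one demand point uncovered.
But {F2, F3, F6} covers everything, so the minimum is 3.

3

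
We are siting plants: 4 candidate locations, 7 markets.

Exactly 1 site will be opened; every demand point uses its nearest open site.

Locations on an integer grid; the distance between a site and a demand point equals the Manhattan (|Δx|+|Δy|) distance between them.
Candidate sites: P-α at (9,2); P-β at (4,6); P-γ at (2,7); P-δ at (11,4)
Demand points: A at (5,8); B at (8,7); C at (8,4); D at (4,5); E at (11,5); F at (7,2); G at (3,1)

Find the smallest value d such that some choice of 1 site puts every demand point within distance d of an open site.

8

Open {P-β}.
  Farthest demand point is E at distance 8 (to P-β); all others are ≤ 8.
With {P-α} the worst case is 10.
With {P-γ} the worst case is 11.
No size-1 selection achieves below 8.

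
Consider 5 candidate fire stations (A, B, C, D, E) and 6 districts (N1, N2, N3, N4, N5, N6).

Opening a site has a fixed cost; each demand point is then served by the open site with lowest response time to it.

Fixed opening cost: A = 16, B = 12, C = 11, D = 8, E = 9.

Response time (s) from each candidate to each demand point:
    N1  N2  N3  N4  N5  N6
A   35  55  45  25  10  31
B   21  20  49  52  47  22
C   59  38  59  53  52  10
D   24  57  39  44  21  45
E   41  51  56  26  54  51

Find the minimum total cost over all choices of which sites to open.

Open {A, B, C}: assign each demand point to its cheapest open site.
  N1→B 21, N2→B 20, N3→A 45, N4→A 25, N5→A 10, N6→C 10
  response time 131, fixed 39 → total 170.
Compare {A, B}: response time 143 + fixed 28 = 171.
Compare {A, B, C, D}: response time 125 + fixed 47 = 172.
Compare {A, B, D}: response time 137 + fixed 36 = 173.
All other subsets cost ≥ 171. Minimum total cost: 170.

170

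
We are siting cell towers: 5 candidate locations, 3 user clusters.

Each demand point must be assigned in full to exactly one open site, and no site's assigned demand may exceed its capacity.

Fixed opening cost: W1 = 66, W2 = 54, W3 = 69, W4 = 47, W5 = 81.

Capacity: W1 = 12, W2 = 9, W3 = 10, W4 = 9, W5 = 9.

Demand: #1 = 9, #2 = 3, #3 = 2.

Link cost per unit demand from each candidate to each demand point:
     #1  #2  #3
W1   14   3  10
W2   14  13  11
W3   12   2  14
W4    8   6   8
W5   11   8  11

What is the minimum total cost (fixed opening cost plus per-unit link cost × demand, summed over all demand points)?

Open {W1, W4}; cheapest assignment that respects the capacities:
  W1 (cap 12, load 5): #2, #3 — cost 3×3 + 2×10 = 29
  W4 (cap 9, load 9): #1 — cost 9×8 = 72
  Shipping 101, fixed 113 → total 214.
  Any other capacity-feasible assignment to {W1, W4} ships for at least 101.
Compare {W3, W4}: its best feasible assignment gives total 222.
Compare {W2, W4}: its best feasible assignment gives total 234.
Every other set of open sites that can feasibly serve all demand totals ≥ 222 even under its best assignment. Minimum: 214.

214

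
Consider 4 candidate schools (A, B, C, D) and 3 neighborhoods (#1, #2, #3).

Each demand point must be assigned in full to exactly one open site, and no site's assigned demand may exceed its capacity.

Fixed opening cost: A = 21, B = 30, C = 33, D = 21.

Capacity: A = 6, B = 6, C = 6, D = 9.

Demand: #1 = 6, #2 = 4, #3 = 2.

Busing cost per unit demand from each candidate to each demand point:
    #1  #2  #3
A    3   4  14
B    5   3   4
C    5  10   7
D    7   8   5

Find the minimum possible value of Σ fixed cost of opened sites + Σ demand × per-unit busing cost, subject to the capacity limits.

Open {A, B}; cheapest assignment that respects the capacities:
  A (cap 6, load 6): #1 — cost 6×3 = 18
  B (cap 6, load 6): #2, #3 — cost 4×3 + 2×4 = 20
  Shipping 38, fixed 51 → total 89.
  Any other capacity-feasible assignment to {A, B} ships for at least 38.
Compare {A, D}: its best feasible assignment gives total 102.
Compare {A, B, D}: its best feasible assignment gives total 110.
Every other set of open sites that can feasibly serve all demand totals ≥ 102 even under its best assignment. Minimum: 89.

89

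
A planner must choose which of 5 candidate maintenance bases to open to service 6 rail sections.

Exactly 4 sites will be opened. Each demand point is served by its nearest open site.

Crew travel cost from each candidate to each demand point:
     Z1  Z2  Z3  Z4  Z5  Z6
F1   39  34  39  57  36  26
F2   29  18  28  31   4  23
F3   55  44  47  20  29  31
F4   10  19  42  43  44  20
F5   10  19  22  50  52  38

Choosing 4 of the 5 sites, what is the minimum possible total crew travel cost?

94

Open {F2, F3, F4, F5}.
  Z1→F4 10, Z2→F2 18, Z3→F5 22, Z4→F3 20, Z5→F2 4, Z6→F4 20  ⇒ total 94.
Compare {F1, F2, F3, F5}: total 97.
Compare {F1, F2, F3, F4}: total 100.
No size-4 selection does better; minimum is 94.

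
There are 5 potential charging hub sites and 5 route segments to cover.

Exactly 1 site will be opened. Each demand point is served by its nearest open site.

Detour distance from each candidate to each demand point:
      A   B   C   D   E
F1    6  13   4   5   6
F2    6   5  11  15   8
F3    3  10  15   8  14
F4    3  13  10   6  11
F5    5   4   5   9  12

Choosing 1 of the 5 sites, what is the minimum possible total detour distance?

34

Open {F1}.
  A→F1 6, B→F1 13, C→F1 4, D→F1 5, E→F1 6  ⇒ total 34.
Compare {F5}: total 35.
Compare {F4}: total 43.
No size-1 selection does better; minimum is 34.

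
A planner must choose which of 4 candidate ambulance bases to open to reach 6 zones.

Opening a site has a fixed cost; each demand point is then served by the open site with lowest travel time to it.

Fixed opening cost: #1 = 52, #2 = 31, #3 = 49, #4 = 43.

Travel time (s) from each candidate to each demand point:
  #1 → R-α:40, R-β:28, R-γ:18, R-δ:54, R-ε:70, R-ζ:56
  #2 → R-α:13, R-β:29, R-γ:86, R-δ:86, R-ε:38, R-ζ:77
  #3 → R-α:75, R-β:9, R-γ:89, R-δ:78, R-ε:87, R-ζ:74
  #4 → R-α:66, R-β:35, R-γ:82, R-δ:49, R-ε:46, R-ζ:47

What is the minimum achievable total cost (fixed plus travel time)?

290

Open {#1, #2}: assign each demand point to its cheapest open site.
  R-α→#2 13, R-β→#1 28, R-γ→#1 18, R-δ→#1 54, R-ε→#2 38, R-ζ→#1 56
  travel time 207, fixed 83 → total 290.
Compare {#1}: travel time 266 + fixed 52 = 318.
Compare {#1, #2, #4}: travel time 193 + fixed 126 = 319.
Compare {#1, #2, #3}: travel time 188 + fixed 132 = 320.
All other subsets cost ≥ 318. Minimum total cost: 290.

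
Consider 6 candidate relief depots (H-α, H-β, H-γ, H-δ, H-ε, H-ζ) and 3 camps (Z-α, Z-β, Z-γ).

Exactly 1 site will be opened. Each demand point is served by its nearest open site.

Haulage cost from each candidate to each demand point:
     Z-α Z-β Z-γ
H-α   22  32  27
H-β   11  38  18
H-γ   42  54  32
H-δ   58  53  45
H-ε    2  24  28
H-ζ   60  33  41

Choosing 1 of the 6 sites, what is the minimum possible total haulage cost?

Open {H-ε}.
  Z-α→H-ε 2, Z-β→H-ε 24, Z-γ→H-ε 28  ⇒ total 54.
Compare {H-β}: total 67.
Compare {H-α}: total 81.
No size-1 selection does better; minimum is 54.

54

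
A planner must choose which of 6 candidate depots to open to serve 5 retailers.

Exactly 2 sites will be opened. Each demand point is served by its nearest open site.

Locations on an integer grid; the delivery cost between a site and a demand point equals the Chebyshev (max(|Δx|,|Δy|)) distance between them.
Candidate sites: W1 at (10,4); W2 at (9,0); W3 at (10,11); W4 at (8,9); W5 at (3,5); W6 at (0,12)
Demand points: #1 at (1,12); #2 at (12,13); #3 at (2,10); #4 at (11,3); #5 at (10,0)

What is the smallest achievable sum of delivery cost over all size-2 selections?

Open {W1, W6}.
  #1→W6 1, #2→W1 9, #3→W6 2, #4→W1 1, #5→W1 4  ⇒ total 17.
Compare {W2, W6}: total 19.
Compare {W2, W4}: total 21.
No size-2 selection does better; minimum is 17.

17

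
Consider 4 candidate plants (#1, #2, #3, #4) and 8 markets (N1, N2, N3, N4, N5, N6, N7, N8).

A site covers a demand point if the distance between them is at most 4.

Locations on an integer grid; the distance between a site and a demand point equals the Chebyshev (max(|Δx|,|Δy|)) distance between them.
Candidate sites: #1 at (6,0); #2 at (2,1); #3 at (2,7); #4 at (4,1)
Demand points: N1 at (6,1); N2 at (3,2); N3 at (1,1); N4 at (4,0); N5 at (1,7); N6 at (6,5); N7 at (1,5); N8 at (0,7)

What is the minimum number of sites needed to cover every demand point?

Coverage sets (demand points within 4 of each site):
  #1: {N1, N2, N4}
  #2: {N1, N2, N3, N4, N6, N7}
  #3: {N5, N6, N7, N8}
  #4: {N1, N2, N3, N4, N6, N7}
No single site covers all 8 demand points.
But {#2, #3} covers everything, so the minimum is 2.

2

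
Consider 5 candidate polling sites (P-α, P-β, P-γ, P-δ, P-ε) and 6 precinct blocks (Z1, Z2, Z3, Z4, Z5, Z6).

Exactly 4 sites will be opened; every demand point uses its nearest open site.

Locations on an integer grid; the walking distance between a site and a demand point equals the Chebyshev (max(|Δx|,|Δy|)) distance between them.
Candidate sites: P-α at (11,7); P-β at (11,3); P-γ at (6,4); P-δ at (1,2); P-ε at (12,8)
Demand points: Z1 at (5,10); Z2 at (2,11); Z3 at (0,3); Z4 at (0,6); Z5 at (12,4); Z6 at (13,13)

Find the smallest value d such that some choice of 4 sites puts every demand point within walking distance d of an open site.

Open {P-α, P-β, P-γ, P-δ}.
  Farthest demand point is Z2 at walking distance 7 (to P-γ); all others are ≤ 7.
With {P-α, P-β, P-γ, P-ε} the worst case is 7.
With {P-α, P-γ, P-δ, P-ε} the worst case is 7.
No size-4 selection achieves below 7.

7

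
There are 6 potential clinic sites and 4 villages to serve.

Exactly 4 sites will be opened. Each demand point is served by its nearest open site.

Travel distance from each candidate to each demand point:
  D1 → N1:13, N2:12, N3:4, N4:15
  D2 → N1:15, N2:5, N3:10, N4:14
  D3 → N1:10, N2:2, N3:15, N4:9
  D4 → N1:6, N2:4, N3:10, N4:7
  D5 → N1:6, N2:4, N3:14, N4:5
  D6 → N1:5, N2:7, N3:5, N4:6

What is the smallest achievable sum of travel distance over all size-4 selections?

Open {D1, D3, D5, D6}.
  N1→D6 5, N2→D3 2, N3→D1 4, N4→D5 5  ⇒ total 16.
Compare {D1, D2, D3, D5}: total 17.
Compare {D1, D2, D3, D6}: total 17.
No size-4 selection does better; minimum is 16.

16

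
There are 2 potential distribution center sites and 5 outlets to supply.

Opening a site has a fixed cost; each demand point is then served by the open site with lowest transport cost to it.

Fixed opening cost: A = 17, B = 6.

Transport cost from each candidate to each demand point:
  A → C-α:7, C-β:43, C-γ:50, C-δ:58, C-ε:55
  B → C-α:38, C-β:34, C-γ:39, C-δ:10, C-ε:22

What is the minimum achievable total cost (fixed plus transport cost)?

135

Open {A, B}: assign each demand point to its cheapest open site.
  C-α→A 7, C-β→B 34, C-γ→B 39, C-δ→B 10, C-ε→B 22
  transport cost 112, fixed 23 → total 135.
Compare {B}: transport cost 143 + fixed 6 = 149.
Compare {A}: transport cost 213 + fixed 17 = 230.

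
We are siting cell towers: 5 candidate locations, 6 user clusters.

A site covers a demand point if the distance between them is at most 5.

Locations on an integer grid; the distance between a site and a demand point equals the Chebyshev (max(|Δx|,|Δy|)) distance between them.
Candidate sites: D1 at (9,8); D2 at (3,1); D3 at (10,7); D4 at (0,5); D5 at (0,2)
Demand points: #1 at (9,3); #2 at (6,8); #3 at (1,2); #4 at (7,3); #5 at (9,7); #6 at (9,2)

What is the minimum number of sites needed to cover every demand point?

2

Coverage sets (demand points within 5 of each site):
  D1: {#1, #2, #4, #5}
  D2: {#3, #4}
  D3: {#1, #2, #4, #5, #6}
  D4: {#3}
  D5: {#3}
No single site covers all 6 demand points.
But {D2, D3} covers everything, so the minimum is 2.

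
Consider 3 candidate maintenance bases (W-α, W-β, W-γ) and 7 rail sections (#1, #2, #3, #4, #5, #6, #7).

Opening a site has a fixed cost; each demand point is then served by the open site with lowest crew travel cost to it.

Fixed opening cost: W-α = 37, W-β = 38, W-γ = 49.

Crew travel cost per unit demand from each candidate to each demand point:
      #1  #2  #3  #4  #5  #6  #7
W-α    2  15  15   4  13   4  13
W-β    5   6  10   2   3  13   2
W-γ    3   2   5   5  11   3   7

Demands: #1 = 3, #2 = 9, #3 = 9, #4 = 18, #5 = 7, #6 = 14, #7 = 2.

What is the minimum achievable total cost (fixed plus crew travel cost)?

262

Open {W-β, W-γ}: assign each demand point to its cheapest open site.
  #1→W-γ 3×3=9, #2→W-γ 9×2=18, #3→W-γ 9×5=45, #4→W-β 18×2=36, #5→W-β 7×3=21, #6→W-γ 14×3=42, #7→W-β 2×2=4
  crew travel cost 175, fixed 87 → total 262.
Compare {W-α, W-β, W-γ}: crew travel cost 172 + fixed 124 = 296.
Compare {W-α, W-β}: crew travel cost 267 + fixed 75 = 342.
Compare {W-γ}: crew travel cost 295 + fixed 49 = 344.
All other subsets cost ≥ 296. Minimum total cost: 262.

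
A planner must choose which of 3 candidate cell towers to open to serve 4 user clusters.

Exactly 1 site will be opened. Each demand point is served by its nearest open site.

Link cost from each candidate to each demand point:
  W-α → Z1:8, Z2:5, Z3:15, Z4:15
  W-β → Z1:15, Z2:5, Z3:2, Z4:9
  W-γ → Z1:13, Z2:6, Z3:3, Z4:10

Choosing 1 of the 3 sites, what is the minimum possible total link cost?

Open {W-β}.
  Z1→W-β 15, Z2→W-β 5, Z3→W-β 2, Z4→W-β 9  ⇒ total 31.
Compare {W-γ}: total 32.
Compare {W-α}: total 43.

31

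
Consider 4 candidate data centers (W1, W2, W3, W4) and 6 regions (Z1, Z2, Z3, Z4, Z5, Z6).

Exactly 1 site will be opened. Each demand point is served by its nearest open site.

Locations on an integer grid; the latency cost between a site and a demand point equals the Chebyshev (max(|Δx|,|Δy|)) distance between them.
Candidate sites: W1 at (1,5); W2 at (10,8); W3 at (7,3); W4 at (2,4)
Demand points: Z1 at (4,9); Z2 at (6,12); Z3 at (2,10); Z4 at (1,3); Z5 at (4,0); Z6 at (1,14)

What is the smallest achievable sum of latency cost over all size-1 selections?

32

Open {W1}.
  Z1→W1 4, Z2→W1 7, Z3→W1 5, Z4→W1 2, Z5→W1 5, Z6→W1 9  ⇒ total 32.
Compare {W4}: total 34.
Compare {W3}: total 42.
No size-1 selection does better; minimum is 32.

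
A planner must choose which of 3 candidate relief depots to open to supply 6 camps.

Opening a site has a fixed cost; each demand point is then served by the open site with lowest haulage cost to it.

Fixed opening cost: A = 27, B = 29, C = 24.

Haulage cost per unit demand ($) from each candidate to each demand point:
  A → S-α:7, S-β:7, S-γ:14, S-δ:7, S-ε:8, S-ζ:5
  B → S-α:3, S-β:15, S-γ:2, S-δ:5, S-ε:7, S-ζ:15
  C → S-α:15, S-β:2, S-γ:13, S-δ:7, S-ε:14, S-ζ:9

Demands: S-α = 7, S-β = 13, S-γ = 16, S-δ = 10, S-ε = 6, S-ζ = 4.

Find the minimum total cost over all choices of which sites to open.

Open {B, C}: assign each demand point to its cheapest open site.
  S-α→B 7×3=21, S-β→C 13×2=26, S-γ→B 16×2=32, S-δ→B 10×5=50, S-ε→B 6×7=42, S-ζ→C 4×9=36
  haulage cost 207, fixed 53 → total 260.
Compare {A, B, C}: haulage cost 191 + fixed 80 = 271.
Compare {A, B}: haulage cost 256 + fixed 56 = 312.
Compare {B}: haulage cost 400 + fixed 29 = 429.
All other subsets cost ≥ 271. Minimum total cost: 260.

260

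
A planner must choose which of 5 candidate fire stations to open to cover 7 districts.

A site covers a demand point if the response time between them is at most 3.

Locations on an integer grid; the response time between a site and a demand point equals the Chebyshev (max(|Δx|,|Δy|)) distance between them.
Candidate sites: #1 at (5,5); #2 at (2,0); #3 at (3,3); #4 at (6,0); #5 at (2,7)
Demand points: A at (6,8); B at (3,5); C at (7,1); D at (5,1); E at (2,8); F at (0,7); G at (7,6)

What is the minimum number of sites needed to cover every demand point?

3

Coverage sets (demand points within 3 of each site):
  #1: {A, B, E, G}
  #2: {D}
  #3: {B, D}
  #4: {C, D}
  #5: {B, E, F}
No 2 sites suffice: every size-2 union leaves at least one demand point uncovered.
But {#1, #4, #5} covers everything, so the minimum is 3.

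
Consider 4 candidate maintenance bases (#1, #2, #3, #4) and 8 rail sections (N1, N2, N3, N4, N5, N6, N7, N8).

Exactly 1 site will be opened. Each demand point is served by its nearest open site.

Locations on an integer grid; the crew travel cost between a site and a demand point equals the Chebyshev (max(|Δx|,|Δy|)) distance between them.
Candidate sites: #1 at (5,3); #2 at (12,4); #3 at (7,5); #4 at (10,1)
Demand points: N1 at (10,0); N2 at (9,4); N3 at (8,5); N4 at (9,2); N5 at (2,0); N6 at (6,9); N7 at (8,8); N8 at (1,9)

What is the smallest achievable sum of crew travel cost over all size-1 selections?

Open {#3}.
  N1→#3 5, N2→#3 2, N3→#3 1, N4→#3 3, N5→#3 5, N6→#3 4, N7→#3 3, N8→#3 6  ⇒ total 29.
Compare {#1}: total 36.
Compare {#4}: total 41.
No size-1 selection does better; minimum is 29.

29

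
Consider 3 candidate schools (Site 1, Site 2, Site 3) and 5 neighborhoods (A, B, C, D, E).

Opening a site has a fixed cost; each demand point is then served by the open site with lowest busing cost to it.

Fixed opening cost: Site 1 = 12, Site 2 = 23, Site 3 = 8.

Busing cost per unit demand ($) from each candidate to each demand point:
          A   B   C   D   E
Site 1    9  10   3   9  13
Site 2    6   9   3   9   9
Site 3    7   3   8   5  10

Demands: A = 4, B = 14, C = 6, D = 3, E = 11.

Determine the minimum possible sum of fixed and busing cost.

Open {Site 2, Site 3}: assign each demand point to its cheapest open site.
  A→Site 2 4×6=24, B→Site 3 14×3=42, C→Site 2 6×3=18, D→Site 3 3×5=15, E→Site 2 11×9=99
  busing cost 198, fixed 31 → total 229.
Compare {Site 1, Site 3}: busing cost 213 + fixed 20 = 233.
Compare {Site 1, Site 2, Site 3}: busing cost 198 + fixed 43 = 241.
Compare {Site 3}: busing cost 243 + fixed 8 = 251.
All other subsets cost ≥ 233. Minimum total cost: 229.

229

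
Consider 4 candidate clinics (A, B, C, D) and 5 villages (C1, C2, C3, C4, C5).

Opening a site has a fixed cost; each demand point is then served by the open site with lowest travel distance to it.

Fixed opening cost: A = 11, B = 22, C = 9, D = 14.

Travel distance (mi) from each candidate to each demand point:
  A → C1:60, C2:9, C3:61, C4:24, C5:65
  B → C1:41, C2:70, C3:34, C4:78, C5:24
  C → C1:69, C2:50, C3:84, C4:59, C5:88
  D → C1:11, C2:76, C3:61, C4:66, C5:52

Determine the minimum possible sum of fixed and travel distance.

149

Open {A, B, D}: assign each demand point to its cheapest open site.
  C1→D 11, C2→A 9, C3→B 34, C4→A 24, C5→B 24
  travel distance 102, fixed 47 → total 149.
Compare {A, B, C, D}: travel distance 102 + fixed 56 = 158.
Compare {A, B}: travel distance 132 + fixed 33 = 165.
Compare {A, B, C}: travel distance 132 + fixed 42 = 174.
All other subsets cost ≥ 158. Minimum total cost: 149.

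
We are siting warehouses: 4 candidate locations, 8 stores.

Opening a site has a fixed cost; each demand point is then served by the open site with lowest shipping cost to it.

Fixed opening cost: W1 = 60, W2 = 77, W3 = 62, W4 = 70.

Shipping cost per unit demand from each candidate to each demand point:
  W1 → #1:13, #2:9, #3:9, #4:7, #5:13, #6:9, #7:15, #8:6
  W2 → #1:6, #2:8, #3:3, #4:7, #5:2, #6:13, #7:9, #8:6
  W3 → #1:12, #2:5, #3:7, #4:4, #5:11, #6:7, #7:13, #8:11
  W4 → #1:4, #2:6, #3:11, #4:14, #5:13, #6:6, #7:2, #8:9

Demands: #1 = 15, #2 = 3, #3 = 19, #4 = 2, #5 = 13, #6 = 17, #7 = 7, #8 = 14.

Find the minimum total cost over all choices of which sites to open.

Open {W2, W4}: assign each demand point to its cheapest open site.
  #1→W4 15×4=60, #2→W4 3×6=18, #3→W2 19×3=57, #4→W2 2×7=14, #5→W2 13×2=26, #6→W4 17×6=102, #7→W4 7×2=14, #8→W2 14×6=84
  shipping cost 375, fixed 147 → total 522.
Compare {W2, W3, W4}: shipping cost 366 + fixed 209 = 575.
Compare {W1, W2, W4}: shipping cost 375 + fixed 207 = 582.
Compare {W2, W3}: shipping cost 462 + fixed 139 = 601.
All other subsets cost ≥ 575. Minimum total cost: 522.

522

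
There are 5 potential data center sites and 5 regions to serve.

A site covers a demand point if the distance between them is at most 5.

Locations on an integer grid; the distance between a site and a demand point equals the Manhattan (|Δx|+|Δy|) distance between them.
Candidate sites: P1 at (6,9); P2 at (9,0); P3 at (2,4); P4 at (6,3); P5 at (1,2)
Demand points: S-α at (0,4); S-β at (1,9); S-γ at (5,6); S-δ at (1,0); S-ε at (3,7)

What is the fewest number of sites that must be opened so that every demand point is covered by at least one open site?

2

Coverage sets (demand points within 5 of each site):
  P1: {S-β, S-γ, S-ε}
  P2: {}
  P3: {S-α, S-γ, S-δ, S-ε}
  P4: {S-γ}
  P5: {S-α, S-δ}
No single site covers all 5 demand points.
But {P1, P3} covers everything, so the minimum is 2.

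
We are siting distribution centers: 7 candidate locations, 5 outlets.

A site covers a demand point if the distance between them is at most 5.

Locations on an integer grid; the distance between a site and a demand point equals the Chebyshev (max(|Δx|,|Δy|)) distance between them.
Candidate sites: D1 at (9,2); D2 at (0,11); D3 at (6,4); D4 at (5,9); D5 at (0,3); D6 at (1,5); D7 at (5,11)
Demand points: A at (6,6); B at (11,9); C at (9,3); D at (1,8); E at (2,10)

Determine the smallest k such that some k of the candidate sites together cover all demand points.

2

Coverage sets (demand points within 5 of each site):
  D1: {A, C}
  D2: {D, E}
  D3: {A, B, C, D}
  D4: {A, D, E}
  D5: {D}
  D6: {A, D, E}
  D7: {A, D, E}
No single site covers all 5 demand points.
But {D2, D3} covers everything, so the minimum is 2.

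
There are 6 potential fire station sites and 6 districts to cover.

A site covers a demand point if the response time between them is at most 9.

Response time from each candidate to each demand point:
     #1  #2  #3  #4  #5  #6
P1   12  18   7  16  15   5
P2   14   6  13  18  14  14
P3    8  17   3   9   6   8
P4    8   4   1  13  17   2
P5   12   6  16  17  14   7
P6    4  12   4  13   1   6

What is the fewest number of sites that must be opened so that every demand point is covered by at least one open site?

Coverage sets (demand points within 9 of each site):
  P1: {#3, #6}
  P2: {#2}
  P3: {#1, #3, #4, #5, #6}
  P4: {#1, #2, #3, #6}
  P5: {#2, #6}
  P6: {#1, #3, #5, #6}
No single site covers all 6 demand points.
But {P2, P3} covers everything, so the minimum is 2.

2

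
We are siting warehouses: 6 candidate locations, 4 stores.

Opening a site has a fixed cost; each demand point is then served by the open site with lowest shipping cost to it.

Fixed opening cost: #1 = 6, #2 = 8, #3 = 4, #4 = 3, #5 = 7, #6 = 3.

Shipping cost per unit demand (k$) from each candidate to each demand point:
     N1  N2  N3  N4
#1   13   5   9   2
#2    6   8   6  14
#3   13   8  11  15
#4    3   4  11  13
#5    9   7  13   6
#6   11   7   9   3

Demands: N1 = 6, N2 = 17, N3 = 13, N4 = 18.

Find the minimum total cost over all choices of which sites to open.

Open {#1, #2, #4}: assign each demand point to its cheapest open site.
  N1→#4 6×3=18, N2→#4 17×4=68, N3→#2 13×6=78, N4→#1 18×2=36
  shipping cost 200, fixed 17 → total 217.
Compare {#1, #2, #4, #6}: shipping cost 200 + fixed 20 = 220.
Compare {#1, #2, #3, #4}: shipping cost 200 + fixed 21 = 221.
Compare {#1, #2, #4, #5}: shipping cost 200 + fixed 24 = 224.
All other subsets cost ≥ 220. Minimum total cost: 217.

217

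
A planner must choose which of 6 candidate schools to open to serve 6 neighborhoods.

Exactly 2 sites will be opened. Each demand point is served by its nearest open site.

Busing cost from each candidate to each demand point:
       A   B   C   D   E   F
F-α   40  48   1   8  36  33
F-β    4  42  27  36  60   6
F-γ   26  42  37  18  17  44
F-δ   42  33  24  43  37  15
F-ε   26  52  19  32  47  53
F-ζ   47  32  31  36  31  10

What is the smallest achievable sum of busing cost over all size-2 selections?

Open {F-α, F-β}.
  A→F-β 4, B→F-β 42, C→F-α 1, D→F-α 8, E→F-α 36, F→F-β 6  ⇒ total 97.
Compare {F-β, F-γ}: total 114.
Compare {F-α, F-ζ}: total 122.
No size-2 selection does better; minimum is 97.

97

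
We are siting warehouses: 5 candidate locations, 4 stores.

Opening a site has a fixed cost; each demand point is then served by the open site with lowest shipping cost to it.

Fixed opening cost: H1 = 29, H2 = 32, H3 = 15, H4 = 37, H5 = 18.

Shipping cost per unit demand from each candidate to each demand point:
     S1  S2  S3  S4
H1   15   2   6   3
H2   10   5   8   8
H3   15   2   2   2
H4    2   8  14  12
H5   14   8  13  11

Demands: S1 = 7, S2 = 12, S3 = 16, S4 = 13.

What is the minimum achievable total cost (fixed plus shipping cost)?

Open {H3, H4}: assign each demand point to its cheapest open site.
  S1→H4 7×2=14, S2→H3 12×2=24, S3→H3 16×2=32, S4→H3 13×2=26
  shipping cost 96, fixed 52 → total 148.
Compare {H3, H4, H5}: shipping cost 96 + fixed 70 = 166.
Compare {H1, H3, H4}: shipping cost 96 + fixed 81 = 177.
Compare {H2, H3, H4}: shipping cost 96 + fixed 84 = 180.
All other subsets cost ≥ 166. Minimum total cost: 148.

148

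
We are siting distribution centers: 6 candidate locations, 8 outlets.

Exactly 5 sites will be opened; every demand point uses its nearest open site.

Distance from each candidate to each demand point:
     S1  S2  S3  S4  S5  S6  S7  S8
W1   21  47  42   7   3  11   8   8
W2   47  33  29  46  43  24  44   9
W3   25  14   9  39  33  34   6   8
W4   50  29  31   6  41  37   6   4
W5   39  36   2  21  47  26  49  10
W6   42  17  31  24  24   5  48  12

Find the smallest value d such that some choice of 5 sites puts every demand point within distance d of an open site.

21

Open {W1, W2, W3, W4, W5}.
  Farthest demand point is S1 at distance 21 (to W1); all others are ≤ 21.
With {W1, W2, W3, W4, W6} the worst case is 21.
With {W1, W2, W3, W5, W6} the worst case is 21.
No size-5 selection achieves below 21.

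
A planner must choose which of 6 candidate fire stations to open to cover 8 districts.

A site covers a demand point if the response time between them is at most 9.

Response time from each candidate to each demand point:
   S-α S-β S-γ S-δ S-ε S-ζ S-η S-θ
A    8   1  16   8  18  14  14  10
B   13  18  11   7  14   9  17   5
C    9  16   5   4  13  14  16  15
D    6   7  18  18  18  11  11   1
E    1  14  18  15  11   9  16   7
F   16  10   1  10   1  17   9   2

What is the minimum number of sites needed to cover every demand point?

Coverage sets (demand points within 9 of each site):
  A: {S-α, S-β, S-δ}
  B: {S-δ, S-ζ, S-θ}
  C: {S-α, S-γ, S-δ}
  D: {S-α, S-β, S-θ}
  E: {S-α, S-ζ, S-θ}
  F: {S-γ, S-ε, S-η, S-θ}
No 2 sites suffice: every size-2 union leaves at least one demand point uncovered.
But {A, B, F} covers everything, so the minimum is 3.

3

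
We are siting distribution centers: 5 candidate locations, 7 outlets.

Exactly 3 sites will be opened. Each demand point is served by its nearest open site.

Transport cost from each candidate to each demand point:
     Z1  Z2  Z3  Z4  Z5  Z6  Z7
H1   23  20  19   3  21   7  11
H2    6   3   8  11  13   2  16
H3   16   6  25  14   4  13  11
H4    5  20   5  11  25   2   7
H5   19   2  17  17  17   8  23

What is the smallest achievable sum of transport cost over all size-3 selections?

Open {H1, H3, H4}.
  Z1→H4 5, Z2→H3 6, Z3→H4 5, Z4→H1 3, Z5→H3 4, Z6→H4 2, Z7→H4 7  ⇒ total 32.
Compare {H3, H4, H5}: total 36.
Compare {H1, H2, H3}: total 37.
No size-3 selection does better; minimum is 32.

32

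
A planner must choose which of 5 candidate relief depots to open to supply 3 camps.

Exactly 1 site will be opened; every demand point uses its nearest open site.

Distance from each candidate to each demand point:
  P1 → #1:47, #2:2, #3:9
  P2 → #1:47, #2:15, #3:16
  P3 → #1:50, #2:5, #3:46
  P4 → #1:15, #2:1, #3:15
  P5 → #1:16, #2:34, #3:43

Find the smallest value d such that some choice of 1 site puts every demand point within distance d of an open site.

Open {P4}.
  Farthest demand point is #1 at distance 15 (to P4); all others are ≤ 15.
With {P5} the worst case is 43.
With {P1} the worst case is 47.
No size-1 selection achieves below 15.

15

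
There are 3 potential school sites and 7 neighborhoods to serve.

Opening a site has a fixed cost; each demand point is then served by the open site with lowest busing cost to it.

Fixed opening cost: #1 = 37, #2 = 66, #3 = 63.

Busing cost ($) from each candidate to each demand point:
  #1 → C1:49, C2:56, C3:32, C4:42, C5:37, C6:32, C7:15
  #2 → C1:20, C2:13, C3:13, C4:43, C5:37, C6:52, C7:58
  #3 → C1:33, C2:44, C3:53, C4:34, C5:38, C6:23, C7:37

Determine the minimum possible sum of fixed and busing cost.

275

Open {#1, #2}: assign each demand point to its cheapest open site.
  C1→#2 20, C2→#2 13, C3→#2 13, C4→#1 42, C5→#1 37, C6→#1 32, C7→#1 15
  busing cost 172, fixed 103 → total 275.
Compare {#1}: busing cost 263 + fixed 37 = 300.
Compare {#2}: busing cost 236 + fixed 66 = 302.
Compare {#2, #3}: busing cost 177 + fixed 129 = 306.
All other subsets cost ≥ 300. Minimum total cost: 275.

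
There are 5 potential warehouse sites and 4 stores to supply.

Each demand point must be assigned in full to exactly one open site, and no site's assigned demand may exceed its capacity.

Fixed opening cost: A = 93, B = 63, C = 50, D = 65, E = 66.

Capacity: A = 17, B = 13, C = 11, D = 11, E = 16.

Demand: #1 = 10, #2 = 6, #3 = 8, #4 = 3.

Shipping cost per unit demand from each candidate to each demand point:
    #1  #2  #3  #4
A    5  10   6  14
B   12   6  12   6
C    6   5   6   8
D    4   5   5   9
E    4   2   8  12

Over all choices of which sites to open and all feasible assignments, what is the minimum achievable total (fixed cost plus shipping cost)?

240

Open {C, E}; cheapest assignment that respects the capacities:
  C (cap 11, load 11): #3, #4 — cost 8×6 + 3×8 = 72
  E (cap 16, load 16): #1, #2 — cost 10×4 + 6×2 = 52
  Shipping 124, fixed 116 → total 240.
  Any other capacity-feasible assignment to {C, E} ships for at least 124.
Compare {D, E}: its best feasible assignment gives total 250.
Compare {B, E}: its best feasible assignment gives total 295.
Every other set of open sites that can feasibly serve all demand totals ≥ 250 even under its best assignment. Minimum: 240.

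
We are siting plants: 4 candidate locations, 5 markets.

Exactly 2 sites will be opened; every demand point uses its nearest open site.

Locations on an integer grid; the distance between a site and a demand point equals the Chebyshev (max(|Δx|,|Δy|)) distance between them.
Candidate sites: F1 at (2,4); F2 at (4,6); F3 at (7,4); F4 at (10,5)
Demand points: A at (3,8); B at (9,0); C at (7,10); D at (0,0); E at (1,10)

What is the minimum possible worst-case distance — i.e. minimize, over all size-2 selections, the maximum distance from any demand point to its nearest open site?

6

Open {F1, F2}.
  Farthest demand point is B at distance 6 (to F2); all others are ≤ 6.
With {F1, F3} the worst case is 6.
With {F1, F4} the worst case is 6.
No size-2 selection achieves below 6.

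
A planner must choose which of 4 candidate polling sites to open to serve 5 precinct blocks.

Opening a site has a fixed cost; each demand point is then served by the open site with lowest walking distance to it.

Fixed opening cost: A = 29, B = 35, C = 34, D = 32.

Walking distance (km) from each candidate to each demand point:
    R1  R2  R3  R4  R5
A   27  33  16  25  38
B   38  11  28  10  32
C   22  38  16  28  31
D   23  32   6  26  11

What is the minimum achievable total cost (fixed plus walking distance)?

128

Open {B, D}: assign each demand point to its cheapest open site.
  R1→D 23, R2→B 11, R3→D 6, R4→B 10, R5→D 11
  walking distance 61, fixed 67 → total 128.
Compare {D}: walking distance 98 + fixed 32 = 130.
Compare {B}: walking distance 119 + fixed 35 = 154.
Compare {A, B, D}: walking distance 61 + fixed 96 = 157.
All other subsets cost ≥ 130. Minimum total cost: 128.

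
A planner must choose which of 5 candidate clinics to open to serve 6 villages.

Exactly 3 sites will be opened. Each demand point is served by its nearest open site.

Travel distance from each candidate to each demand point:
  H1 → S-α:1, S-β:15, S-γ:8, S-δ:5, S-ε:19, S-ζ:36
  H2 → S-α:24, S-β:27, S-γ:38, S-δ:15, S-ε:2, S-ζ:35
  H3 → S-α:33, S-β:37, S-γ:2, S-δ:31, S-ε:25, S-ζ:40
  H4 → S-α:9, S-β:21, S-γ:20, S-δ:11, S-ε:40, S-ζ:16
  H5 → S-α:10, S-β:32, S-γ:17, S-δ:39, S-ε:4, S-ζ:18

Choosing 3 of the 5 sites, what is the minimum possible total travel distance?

45

Open {H1, H3, H5}.
  S-α→H1 1, S-β→H1 15, S-γ→H3 2, S-δ→H1 5, S-ε→H5 4, S-ζ→H5 18  ⇒ total 45.
Compare {H1, H2, H4}: total 47.
Compare {H1, H2, H5}: total 49.
No size-3 selection does better; minimum is 45.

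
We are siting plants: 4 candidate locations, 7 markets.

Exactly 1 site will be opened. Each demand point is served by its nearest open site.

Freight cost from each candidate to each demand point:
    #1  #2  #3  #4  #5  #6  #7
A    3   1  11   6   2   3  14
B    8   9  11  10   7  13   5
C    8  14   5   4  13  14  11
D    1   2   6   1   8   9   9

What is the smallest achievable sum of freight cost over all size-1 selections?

36

Open {D}.
  #1→D 1, #2→D 2, #3→D 6, #4→D 1, #5→D 8, #6→D 9, #7→D 9  ⇒ total 36.
Compare {A}: total 40.
Compare {B}: total 63.
No size-1 selection does better; minimum is 36.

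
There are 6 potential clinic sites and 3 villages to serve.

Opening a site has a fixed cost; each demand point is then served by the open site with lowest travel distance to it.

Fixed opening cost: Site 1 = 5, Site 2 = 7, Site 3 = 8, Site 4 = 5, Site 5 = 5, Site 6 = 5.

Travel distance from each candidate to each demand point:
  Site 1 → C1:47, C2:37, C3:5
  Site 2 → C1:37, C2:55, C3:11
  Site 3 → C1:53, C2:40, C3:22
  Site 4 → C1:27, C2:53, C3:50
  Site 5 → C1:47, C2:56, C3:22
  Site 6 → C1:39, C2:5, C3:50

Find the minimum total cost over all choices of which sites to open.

Open {Site 1, Site 4, Site 6}: assign each demand point to its cheapest open site.
  C1→Site 4 27, C2→Site 6 5, C3→Site 1 5
  travel distance 37, fixed 15 → total 52.
Compare {Site 1, Site 4, Site 5, Site 6}: travel distance 37 + fixed 20 = 57.
Compare {Site 1, Site 6}: travel distance 49 + fixed 10 = 59.
Compare {Site 1, Site 2, Site 4, Site 6}: travel distance 37 + fixed 22 = 59.
All other subsets cost ≥ 57. Minimum total cost: 52.

52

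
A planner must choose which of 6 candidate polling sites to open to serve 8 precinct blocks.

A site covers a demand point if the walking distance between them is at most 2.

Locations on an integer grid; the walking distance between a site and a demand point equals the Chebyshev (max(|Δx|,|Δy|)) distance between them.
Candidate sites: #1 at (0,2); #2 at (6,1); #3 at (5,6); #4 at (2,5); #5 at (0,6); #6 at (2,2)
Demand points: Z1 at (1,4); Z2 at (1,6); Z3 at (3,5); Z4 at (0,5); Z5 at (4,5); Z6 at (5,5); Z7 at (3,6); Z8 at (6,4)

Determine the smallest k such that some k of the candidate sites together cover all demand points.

2

Coverage sets (demand points within 2 of each site):
  #1: {Z1}
  #2: {}
  #3: {Z3, Z5, Z6, Z7, Z8}
  #4: {Z1, Z2, Z3, Z4, Z5, Z7}
  #5: {Z1, Z2, Z4}
  #6: {Z1}
No single site covers all 8 demand points.
But {#3, #4} covers everything, so the minimum is 2.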